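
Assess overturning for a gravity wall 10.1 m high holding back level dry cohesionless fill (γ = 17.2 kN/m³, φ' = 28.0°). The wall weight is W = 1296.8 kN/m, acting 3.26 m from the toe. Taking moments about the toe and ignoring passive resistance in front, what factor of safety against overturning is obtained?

K_a = tan²(45° − 28.0°/2) = 0.3610.
P_a = ½K_aγH² = 0.5×0.3610×17.2×10.1² = 316.7 kN/m, acting at H/3 = 3.367 m above the base.
Overturning moment M_o = P_a × H/3 = 316.7 × 3.367 = 1066.
Resisting moment M_r = W × 3.26 = 1296.8 × 3.26 = 4228.
FS_overturning = M_r/M_o = 4228/1066 = 3.965.

3.96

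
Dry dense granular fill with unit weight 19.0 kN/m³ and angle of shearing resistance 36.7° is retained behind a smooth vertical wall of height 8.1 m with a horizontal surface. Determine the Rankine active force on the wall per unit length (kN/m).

157 kN/m

K_a = tan²(45° − φ/2) = 0.2519.
P_a = ½ K_a γ H² = 0.5 × 0.2519 × 19.0 × 8.1² = 157.0 kN/m.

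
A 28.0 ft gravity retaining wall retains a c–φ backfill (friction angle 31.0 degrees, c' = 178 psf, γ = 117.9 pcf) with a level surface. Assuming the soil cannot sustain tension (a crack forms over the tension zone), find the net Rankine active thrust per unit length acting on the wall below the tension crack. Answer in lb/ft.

K_a = 0.3201; √K_a = 0.5658.
Tension-crack depth z_c = 2c/(γ√K_a) = 2×178/(117.9×0.5658) = 5.337 ft.
σ_a at base = K_a γ H − 2c√K_a = 0.3201×117.9×28.0 − 2×178×0.5658 = 855.3 psf.
P_a = ½ × 855.3 × (H − z_c) = 0.5×855.3×22.66 = 9692 lb/ft.

9690 lb/ft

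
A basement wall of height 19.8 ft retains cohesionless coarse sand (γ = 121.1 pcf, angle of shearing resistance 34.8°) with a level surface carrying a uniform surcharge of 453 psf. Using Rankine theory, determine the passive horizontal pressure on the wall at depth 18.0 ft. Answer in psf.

K_p = (1 + sin φ)/(1 − sin φ) = 3.659.
σ_v = γz + q = 121.1 × 18.0 + 453 = 2633 psf.
σ_h = K_p σ_v = 3.659 × 2633 = 9633 psf.

9630 psf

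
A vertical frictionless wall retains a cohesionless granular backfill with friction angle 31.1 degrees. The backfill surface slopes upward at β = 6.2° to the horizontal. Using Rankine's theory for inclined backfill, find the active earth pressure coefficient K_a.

0.324

K_a = cos β · (cos β − √(cos²β − cos²φ)) / (cos β + √(cos²β − cos²φ)).
cos β = 0.9942, cos φ = 0.8563, √(cos²β − cos²φ) = 0.5051.
K_a = 0.9942 × (0.9942 − 0.5051)/(0.9942 + 0.5051) = 0.3243.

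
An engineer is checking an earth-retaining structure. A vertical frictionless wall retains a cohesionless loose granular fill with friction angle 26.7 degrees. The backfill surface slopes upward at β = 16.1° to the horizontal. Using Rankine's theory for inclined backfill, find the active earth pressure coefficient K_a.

K_a = cos β · (cos β − √(cos²β − cos²φ)) / (cos β + √(cos²β − cos²φ)).
cos β = 0.9608, cos φ = 0.8934, √(cos²β − cos²φ) = 0.3535.
K_a = 0.9608 × (0.9608 − 0.3535)/(0.9608 + 0.3535) = 0.4439.

0.444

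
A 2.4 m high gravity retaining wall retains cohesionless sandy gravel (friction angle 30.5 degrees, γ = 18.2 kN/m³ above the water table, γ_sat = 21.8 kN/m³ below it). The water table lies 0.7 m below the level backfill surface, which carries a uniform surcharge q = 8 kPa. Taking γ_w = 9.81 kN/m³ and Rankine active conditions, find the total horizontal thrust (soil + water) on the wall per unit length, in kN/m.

34.6 kN/m

K_a = tan²(45° − φ/2) = 0.3267.
γ' = 21.8 − 9.81 = 11.99 kN/m³. h₂ = H − d_w = 1.7 m.
σ'_h: at surface K_a·q = 2.613; at WT K_a(q+γd_w) = 6.775; at base K_a(q+γd_w+γ'h₂) = 13.43 kPa.
P₁ = ½(2.613+6.775)×0.7 = 3.286; P₂ = ½(6.775+13.43)×1.7 = 17.18; P_w = ½γ_w h₂² = 14.18.
Total = 3.286+17.18+14.18 = 34.64 kN/m.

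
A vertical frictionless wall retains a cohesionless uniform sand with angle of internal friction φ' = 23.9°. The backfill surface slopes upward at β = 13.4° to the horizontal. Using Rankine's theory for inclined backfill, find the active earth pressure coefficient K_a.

0.477

K_a = cos β · (cos β − √(cos²β − cos²φ)) / (cos β + √(cos²β − cos²φ)).
cos β = 0.9728, cos φ = 0.9143, √(cos²β − cos²φ) = 0.3323.
K_a = 0.9728 × (0.9728 − 0.3323)/(0.9728 + 0.3323) = 0.4774.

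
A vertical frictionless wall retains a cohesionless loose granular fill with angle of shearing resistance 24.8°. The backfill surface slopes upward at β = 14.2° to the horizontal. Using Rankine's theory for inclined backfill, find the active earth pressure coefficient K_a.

0.466

K_a = cos β · (cos β − √(cos²β − cos²φ)) / (cos β + √(cos²β − cos²φ)).
cos β = 0.9694, cos φ = 0.9078, √(cos²β − cos²φ) = 0.3402.
K_a = 0.9694 × (0.9694 − 0.3402)/(0.9694 + 0.3402) = 0.4657.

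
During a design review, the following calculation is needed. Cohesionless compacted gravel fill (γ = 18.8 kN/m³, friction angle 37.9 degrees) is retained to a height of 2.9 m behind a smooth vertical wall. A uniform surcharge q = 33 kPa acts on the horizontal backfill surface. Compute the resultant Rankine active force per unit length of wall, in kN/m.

K_a = tan²(45° − φ/2) = 0.2389.
Soil triangle: ½ K_a γ H² = 0.5×0.2389×18.8×2.9² = 18.89 kN/m.
Surcharge rectangle: K_a q H = 0.2389×33×2.9 = 22.87 kN/m.
Total = 18.89 + 22.87 = 41.76 kN/m.

41.8 kN/m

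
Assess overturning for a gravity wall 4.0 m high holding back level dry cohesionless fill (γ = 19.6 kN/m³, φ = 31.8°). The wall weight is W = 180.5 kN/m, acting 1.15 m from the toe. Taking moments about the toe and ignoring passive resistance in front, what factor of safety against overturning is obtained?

K_a = tan²(45° − 31.8°/2) = 0.3098.
P_a = ½K_aγH² = 0.5×0.3098×19.6×4.0² = 48.58 kN/m, acting at H/3 = 1.333 m above the base.
Overturning moment M_o = P_a × H/3 = 48.58 × 1.333 = 64.77.
Resisting moment M_r = W × 1.15 = 180.5 × 1.15 = 207.6.
FS_overturning = M_r/M_o = 207.6/64.77 = 3.205.

3.20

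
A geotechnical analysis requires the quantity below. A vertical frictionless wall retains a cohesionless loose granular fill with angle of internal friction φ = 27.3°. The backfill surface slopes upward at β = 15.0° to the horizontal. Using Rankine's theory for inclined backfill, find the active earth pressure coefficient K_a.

0.422

K_a = cos β · (cos β − √(cos²β − cos²φ)) / (cos β + √(cos²β − cos²φ)).
cos β = 0.9659, cos φ = 0.8886, √(cos²β − cos²φ) = 0.3786.
K_a = 0.9659 × (0.9659 − 0.3786)/(0.9659 + 0.3786) = 0.4219.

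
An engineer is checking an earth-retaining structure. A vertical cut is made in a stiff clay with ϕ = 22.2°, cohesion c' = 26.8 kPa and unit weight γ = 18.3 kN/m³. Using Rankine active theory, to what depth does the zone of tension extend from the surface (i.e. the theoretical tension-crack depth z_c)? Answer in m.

K_a = tan²(45° − 22.2°/2) = 0.4515; √K_a = 0.6720.
The active pressure is zero where K_a γ z = 2c√K_a, so z_c = 2c/(γ√K_a) = 2×26.8/(18.3×0.6720) = 4.359 m.

4.36 m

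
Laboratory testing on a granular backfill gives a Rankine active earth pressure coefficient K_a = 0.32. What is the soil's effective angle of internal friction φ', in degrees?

K_a = tan²(45° − φ/2) ⇒ 45° − φ/2 = arctan(√0.32) = 29.50°.
φ = 2(45° − 29.50°) = 31.01°.

31.0°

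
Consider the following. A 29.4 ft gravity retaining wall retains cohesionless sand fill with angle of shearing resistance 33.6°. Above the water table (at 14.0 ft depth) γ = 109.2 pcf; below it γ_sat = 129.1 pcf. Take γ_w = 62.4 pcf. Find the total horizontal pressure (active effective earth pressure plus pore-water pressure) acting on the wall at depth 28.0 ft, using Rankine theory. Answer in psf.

1580 psf

K_a = (1 − sin φ)/(1 + sin φ) = 0.2875.
γ' = 129.1 − 62.4 = 66.70 pcf.
Effective vertical stress at 28.0 ft: σ'_v = 109.2×14.0 + 66.70×14.0 = 2463 psf.
σ'_h = K_a σ'_v = 0.2875 × 2463 = 708.0 psf; u = γ_w × 14.0 = 873.6 psf.
Total σ_h = 708.0 + 873.6 = 1582 psf.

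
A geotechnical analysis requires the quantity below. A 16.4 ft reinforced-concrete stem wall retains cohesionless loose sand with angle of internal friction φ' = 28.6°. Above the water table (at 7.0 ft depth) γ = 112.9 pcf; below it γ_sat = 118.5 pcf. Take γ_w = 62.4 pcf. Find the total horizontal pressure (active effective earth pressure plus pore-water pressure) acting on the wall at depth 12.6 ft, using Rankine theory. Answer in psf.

K_a = (1 − sin φ)/(1 + sin φ) = 0.3525.
γ' = 118.5 − 62.4 = 56.10 pcf.
Effective vertical stress at 12.6 ft: σ'_v = 112.9×7.0 + 56.10×5.60 = 1104 psf.
σ'_h = K_a σ'_v = 0.3525 × 1104 = 389.4 psf; u = γ_w × 5.60 = 349.4 psf.
Total σ_h = 389.4 + 349.4 = 738.8 psf.

739 psf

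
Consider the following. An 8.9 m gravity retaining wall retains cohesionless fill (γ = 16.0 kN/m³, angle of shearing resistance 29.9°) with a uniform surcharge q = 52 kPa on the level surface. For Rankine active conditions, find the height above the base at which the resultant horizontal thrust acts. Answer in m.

K_a = 0.3347.
Triangular part P₁ = ½K_aγH² = 212.1 at H/3 = 2.967 m; rectangular part P₂ = K_a q H = 154.9 at H/2 = 4.450 m.
ȳ = (P₁·2.967 + P₂·4.450)/(P₁+P₂) = 3.593 m.

3.59 m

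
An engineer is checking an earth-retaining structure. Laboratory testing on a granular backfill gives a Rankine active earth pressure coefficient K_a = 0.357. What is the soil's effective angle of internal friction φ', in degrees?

K_a = tan²(45° − φ/2) ⇒ 45° − φ/2 = arctan(√0.357) = 30.86°.
φ = 2(45° − 30.86°) = 28.28°.

28.3°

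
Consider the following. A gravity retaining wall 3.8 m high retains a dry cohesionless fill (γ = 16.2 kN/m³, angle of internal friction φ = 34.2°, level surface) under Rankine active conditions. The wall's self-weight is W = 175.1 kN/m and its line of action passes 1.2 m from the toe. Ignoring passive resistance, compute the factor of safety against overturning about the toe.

K_a = tan²(45° − 34.2°/2) = 0.2803.
P_a = ½K_aγH² = 0.5×0.2803×16.2×3.8² = 32.79 kN/m, acting at H/3 = 1.267 m above the base.
Overturning moment M_o = P_a × H/3 = 32.79 × 1.267 = 41.53.
Resisting moment M_r = W × 1.2 = 175.1 × 1.2 = 210.1.
FS_overturning = M_r/M_o = 210.1/41.53 = 5.059.

5.06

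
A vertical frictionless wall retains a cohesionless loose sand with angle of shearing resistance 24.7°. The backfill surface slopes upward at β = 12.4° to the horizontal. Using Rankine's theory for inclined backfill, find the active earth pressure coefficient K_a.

K_a = cos β · (cos β − √(cos²β − cos²φ)) / (cos β + √(cos²β − cos²φ)).
cos β = 0.9767, cos φ = 0.9085, √(cos²β − cos²φ) = 0.3585.
K_a = 0.9767 × (0.9767 − 0.3585)/(0.9767 + 0.3585) = 0.4522.

0.452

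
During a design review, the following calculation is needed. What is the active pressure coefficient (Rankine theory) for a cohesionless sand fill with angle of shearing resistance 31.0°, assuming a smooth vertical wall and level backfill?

0.320

K_a = (1 − sin φ)/(1 + sin φ) = (1 − sin 31.0°)/(1 + sin 31.0°) = 0.3201.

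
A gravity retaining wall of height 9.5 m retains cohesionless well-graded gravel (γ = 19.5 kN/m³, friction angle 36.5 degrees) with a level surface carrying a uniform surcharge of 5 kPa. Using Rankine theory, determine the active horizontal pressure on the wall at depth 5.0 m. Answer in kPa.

26.0 kPa

K_a = (1 − sin φ)/(1 + sin φ) = 0.2541.
σ_v = γz + q = 19.5 × 5.0 + 5 = 102.5 kPa.
σ_h = K_a σ_v = 0.2541 × 102.5 = 26.04 kPa.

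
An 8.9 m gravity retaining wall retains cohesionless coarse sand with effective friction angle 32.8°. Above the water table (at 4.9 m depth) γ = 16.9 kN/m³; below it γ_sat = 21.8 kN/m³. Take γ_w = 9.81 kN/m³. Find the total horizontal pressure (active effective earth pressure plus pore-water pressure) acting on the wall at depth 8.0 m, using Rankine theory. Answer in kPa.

K_a = (1 − sin φ)/(1 + sin φ) = 0.2973.
γ' = 21.8 − 9.81 = 11.99 kN/m³.
Effective vertical stress at 8.0 m: σ'_v = 16.9×4.9 + 11.99×3.10 = 120.0 kPa.
σ'_h = K_a σ'_v = 0.2973 × 120.0 = 35.67 kPa; u = γ_w × 3.10 = 30.41 kPa.
Total σ_h = 35.67 + 30.41 = 66.08 kPa.

66.1 kPa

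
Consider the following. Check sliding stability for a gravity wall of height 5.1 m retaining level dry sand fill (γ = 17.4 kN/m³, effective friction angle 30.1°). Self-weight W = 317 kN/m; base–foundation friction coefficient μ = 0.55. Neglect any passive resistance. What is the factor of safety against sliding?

K_a = tan²(45° − 30.1°/2) = 0.3320.
P_a = ½K_aγH² = 0.5×0.3320×17.4×5.1² = 75.13 kN/m, acting at H/3 = 1.700 m above the base.
FS_sliding = μW / P_a = 0.55×317 / 75.13 = 2.321.

2.32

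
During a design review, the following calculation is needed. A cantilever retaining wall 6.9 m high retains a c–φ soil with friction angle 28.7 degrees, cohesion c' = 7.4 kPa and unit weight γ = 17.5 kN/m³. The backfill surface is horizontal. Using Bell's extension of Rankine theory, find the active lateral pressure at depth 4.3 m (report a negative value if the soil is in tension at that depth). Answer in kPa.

17.7 kPa

K_a = (1 − sin φ)/(1 + sin φ) = 0.3511.
σ_a = K_a γ z − 2c√K_a = 0.3511×17.5×4.3 − 2×7.4×0.5926 = 17.65 kPa.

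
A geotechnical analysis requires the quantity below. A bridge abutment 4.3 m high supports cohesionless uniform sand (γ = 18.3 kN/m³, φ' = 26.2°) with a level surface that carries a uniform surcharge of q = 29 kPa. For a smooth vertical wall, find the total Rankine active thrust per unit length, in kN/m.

K_a = tan²(45° − φ/2) = 0.3874.
Soil triangle: ½ K_a γ H² = 0.5×0.3874×18.3×4.3² = 65.55 kN/m.
Surcharge rectangle: K_a q H = 0.3874×29×4.3 = 48.31 kN/m.
Total = 65.55 + 48.31 = 113.9 kN/m.

114 kN/m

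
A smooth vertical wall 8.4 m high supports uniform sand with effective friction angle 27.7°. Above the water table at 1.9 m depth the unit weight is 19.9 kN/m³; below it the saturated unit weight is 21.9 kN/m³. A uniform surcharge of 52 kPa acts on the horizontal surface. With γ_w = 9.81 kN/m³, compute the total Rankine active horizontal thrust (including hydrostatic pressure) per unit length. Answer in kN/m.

563 kN/m

K_a = tan²(45° − φ/2) = 0.3653.
γ' = 21.9 − 9.81 = 12.09 kN/m³. h₂ = H − d_w = 6.5 m.
σ'_h: at surface K_a·q = 19.00; at WT K_a(q+γd_w) = 32.81; at base K_a(q+γd_w+γ'h₂) = 61.52 kPa.
P₁ = ½(19.00+32.81)×1.9 = 49.22; P₂ = ½(32.81+61.52)×6.5 = 306.6; P_w = ½γ_w h₂² = 207.2.
Total = 49.22+306.6+207.2 = 563.0 kN/m.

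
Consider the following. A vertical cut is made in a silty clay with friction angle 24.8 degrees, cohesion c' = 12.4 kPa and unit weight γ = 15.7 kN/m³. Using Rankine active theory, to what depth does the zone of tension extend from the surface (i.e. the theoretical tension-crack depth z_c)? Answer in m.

2.47 m

K_a = tan²(45° − 24.8°/2) = 0.4090; √K_a = 0.6395.
The active pressure is zero where K_a γ z = 2c√K_a, so z_c = 2c/(γ√K_a) = 2×12.4/(15.7×0.6395) = 2.470 m.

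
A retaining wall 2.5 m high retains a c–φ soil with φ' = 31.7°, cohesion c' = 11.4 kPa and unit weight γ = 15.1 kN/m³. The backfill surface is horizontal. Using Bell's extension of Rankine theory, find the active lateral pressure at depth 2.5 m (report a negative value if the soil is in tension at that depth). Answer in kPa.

-0.974 kPa

K_a = (1 − sin φ)/(1 + sin φ) = 0.3111.
σ_a = K_a γ z − 2c√K_a = 0.3111×15.1×2.5 − 2×11.4×0.5577 = -0.9735 kPa.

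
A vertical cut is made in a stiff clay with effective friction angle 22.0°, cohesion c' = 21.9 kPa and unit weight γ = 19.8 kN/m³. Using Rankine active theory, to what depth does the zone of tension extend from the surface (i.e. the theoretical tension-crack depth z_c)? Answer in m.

3.28 m

K_a = tan²(45° − 22.0°/2) = 0.4550; √K_a = 0.6745.
The active pressure is zero where K_a γ z = 2c√K_a, so z_c = 2c/(γ√K_a) = 2×21.9/(19.8×0.6745) = 3.280 m.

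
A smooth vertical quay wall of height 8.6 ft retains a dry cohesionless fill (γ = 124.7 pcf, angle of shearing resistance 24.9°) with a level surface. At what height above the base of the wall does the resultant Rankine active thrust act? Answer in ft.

2.87 ft

K_a = 0.4074.
The pressure distribution is triangular, so the resultant acts at H/3 above the base = 8.6/3 = 2.867 ft.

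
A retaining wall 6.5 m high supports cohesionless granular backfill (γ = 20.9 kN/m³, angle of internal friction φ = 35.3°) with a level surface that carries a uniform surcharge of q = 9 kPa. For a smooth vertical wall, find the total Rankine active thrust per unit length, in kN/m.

K_a = tan²(45° − φ/2) = 0.2675.
Soil triangle: ½ K_a γ H² = 0.5×0.2675×20.9×6.5² = 118.1 kN/m.
Surcharge rectangle: K_a q H = 0.2675×9×6.5 = 15.65 kN/m.
Total = 118.1 + 15.65 = 133.8 kN/m.

134 kN/m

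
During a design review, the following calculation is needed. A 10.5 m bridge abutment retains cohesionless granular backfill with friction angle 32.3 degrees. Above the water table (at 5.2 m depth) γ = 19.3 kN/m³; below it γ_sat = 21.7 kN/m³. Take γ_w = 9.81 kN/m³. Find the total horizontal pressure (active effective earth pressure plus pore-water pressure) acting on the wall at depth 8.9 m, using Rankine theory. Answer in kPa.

K_a = (1 − sin φ)/(1 + sin φ) = 0.3035.
γ' = 21.7 − 9.81 = 11.89 kN/m³.
Effective vertical stress at 8.9 m: σ'_v = 19.3×5.2 + 11.89×3.70 = 144.4 kPa.
σ'_h = K_a σ'_v = 0.3035 × 144.4 = 43.81 kPa; u = γ_w × 3.70 = 36.30 kPa.
Total σ_h = 43.81 + 36.30 = 80.11 kPa.

80.1 kPa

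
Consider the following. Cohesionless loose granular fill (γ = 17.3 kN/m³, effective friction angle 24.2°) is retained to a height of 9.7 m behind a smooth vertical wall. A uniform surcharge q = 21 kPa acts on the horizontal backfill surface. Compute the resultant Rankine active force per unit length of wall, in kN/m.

426 kN/m

K_a = tan²(45° − φ/2) = 0.4185.
Soil triangle: ½ K_a γ H² = 0.5×0.4185×17.3×9.7² = 340.6 kN/m.
Surcharge rectangle: K_a q H = 0.4185×21×9.7 = 85.25 kN/m.
Total = 340.6 + 85.25 = 425.9 kN/m.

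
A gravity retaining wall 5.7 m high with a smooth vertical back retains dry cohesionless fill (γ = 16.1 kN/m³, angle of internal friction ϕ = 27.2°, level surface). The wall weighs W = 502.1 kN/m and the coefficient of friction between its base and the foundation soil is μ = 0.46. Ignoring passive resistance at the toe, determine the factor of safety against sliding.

K_a = tan²(45° − 27.2°/2) = 0.3726.
P_a = ½K_aγH² = 0.5×0.3726×16.1×5.7² = 97.45 kN/m, acting at H/3 = 1.900 m above the base.
FS_sliding = μW / P_a = 0.46×502.1 / 97.45 = 2.370.

2.37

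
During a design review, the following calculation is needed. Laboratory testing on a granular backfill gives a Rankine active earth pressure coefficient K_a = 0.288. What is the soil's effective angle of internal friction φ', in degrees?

K_a = tan²(45° − φ/2) ⇒ 45° − φ/2 = arctan(√0.288) = 28.22°.
φ = 2(45° − 28.22°) = 33.56°.

33.6°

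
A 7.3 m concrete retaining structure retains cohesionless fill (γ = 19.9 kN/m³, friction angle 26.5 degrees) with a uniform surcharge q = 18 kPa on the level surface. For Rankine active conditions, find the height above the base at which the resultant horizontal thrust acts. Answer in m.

2.67 m

K_a = 0.3829.
Triangular part P₁ = ½K_aγH² = 203.0 at H/3 = 2.433 m; rectangular part P₂ = K_a q H = 50.32 at H/2 = 3.650 m.
ȳ = (P₁·2.433 + P₂·3.650)/(P₁+P₂) = 2.675 m.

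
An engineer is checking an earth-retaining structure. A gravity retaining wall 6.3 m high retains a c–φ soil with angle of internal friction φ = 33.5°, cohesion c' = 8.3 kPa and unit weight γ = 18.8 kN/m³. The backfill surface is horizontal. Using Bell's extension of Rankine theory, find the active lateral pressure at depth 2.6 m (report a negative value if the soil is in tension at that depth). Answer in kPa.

K_a = (1 − sin φ)/(1 + sin φ) = 0.2887.
σ_a = K_a γ z − 2c√K_a = 0.2887×18.8×2.6 − 2×8.3×0.5373 = 5.193 kPa.

5.19 kPa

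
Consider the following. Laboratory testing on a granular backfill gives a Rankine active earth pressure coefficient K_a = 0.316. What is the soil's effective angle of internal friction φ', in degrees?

K_a = tan²(45° − φ/2) ⇒ 45° − φ/2 = arctan(√0.316) = 29.34°.
φ = 2(45° − 29.34°) = 31.32°.

31.3°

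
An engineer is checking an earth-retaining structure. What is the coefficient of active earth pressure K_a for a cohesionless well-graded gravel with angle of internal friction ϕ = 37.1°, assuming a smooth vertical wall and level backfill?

0.247

K_a = (1 − sin φ)/(1 + sin φ) = (1 − sin 37.1°)/(1 + sin 37.1°) = 0.2475.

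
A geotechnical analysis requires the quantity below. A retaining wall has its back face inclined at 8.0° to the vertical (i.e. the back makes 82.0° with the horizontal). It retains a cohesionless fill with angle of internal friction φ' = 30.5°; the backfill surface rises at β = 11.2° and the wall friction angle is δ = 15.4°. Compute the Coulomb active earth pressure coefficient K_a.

K_a = sin²(α+φ) / [sin²α · sin(α−δ) · (1 + √{sin(φ+δ)sin(φ−β) / (sin(α−δ)sin(α+β))})²].
With α = 82.0°, φ = 30.5°, δ = 15.4°, β = 11.2°: K_a = 0.4165.

0.417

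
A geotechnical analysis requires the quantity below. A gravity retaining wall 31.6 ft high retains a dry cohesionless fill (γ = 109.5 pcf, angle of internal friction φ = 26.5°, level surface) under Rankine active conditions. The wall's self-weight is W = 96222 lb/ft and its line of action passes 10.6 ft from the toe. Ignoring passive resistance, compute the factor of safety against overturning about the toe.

4.63

K_a = tan²(45° − 26.5°/2) = 0.3829.
P_a = ½K_aγH² = 0.5×0.3829×109.5×31.6² = 20940 lb/ft, acting at H/3 = 10.53 ft above the base.
Overturning moment M_o = P_a × H/3 = 20940 × 10.53 = 220500.
Resisting moment M_r = W × 10.6 = 96222 × 10.6 = 1020000.
FS_overturning = M_r/M_o = 1020000/220500 = 4.625.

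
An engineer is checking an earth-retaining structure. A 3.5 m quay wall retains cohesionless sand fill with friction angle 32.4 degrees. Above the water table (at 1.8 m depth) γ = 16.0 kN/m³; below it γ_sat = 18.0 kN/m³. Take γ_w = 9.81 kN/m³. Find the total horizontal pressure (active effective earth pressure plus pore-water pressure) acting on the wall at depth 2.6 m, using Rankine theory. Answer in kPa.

18.5 kPa

K_a = (1 − sin φ)/(1 + sin φ) = 0.3022.
γ' = 18.0 − 9.81 = 8.190 kN/m³.
Effective vertical stress at 2.6 m: σ'_v = 16.0×1.8 + 8.190×0.800 = 35.35 kPa.
σ'_h = K_a σ'_v = 0.3022 × 35.35 = 10.68 kPa; u = γ_w × 0.800 = 7.848 kPa.
Total σ_h = 10.68 + 7.848 = 18.53 kPa.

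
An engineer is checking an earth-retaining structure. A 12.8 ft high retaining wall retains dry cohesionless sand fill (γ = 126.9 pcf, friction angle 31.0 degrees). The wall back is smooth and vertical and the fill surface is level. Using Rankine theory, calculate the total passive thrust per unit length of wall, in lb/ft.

32500 lb/ft

K_p = tan²(45° + φ/2) = 3.124.
P_p = ½ K_p γ H² = 0.5 × 3.124 × 126.9 × 12.8² = 32480 lb/ft.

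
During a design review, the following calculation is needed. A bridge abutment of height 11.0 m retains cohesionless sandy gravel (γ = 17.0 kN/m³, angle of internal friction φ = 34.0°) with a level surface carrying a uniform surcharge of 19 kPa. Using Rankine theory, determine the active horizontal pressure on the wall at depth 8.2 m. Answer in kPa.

44.8 kPa

K_a = (1 − sin φ)/(1 + sin φ) = 0.2827.
σ_v = γz + q = 17.0 × 8.2 + 19 = 158.4 kPa.
σ_h = K_a σ_v = 0.2827 × 158.4 = 44.78 kPa.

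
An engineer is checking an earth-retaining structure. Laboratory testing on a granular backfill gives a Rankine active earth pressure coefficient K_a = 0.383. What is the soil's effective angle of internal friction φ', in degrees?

26.5°

K_a = tan²(45° − φ/2) ⇒ 45° − φ/2 = arctan(√0.383) = 31.75°.
φ = 2(45° − 31.75°) = 26.50°.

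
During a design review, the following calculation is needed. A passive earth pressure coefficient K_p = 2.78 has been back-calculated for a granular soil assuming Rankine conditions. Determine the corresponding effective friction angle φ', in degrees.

K_p = (1+sin φ)/(1−sin φ) ⇒ sin φ = (K_p − 1)/(K_p + 1) = 0.4709.
φ = arcsin(0.4709) = 28.09°.

28.1°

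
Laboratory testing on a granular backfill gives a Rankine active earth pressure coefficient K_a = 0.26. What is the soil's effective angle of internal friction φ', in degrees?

K_a = tan²(45° − φ/2) ⇒ 45° − φ/2 = arctan(√0.26) = 27.02°.
φ = 2(45° − 27.02°) = 35.97°.

36.0°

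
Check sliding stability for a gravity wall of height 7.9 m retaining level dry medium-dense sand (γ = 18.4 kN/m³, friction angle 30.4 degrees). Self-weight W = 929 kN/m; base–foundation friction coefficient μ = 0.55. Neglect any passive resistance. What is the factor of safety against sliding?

K_a = tan²(45° − 30.4°/2) = 0.3280.
P_a = ½K_aγH² = 0.5×0.3280×18.4×7.9² = 188.3 kN/m, acting at H/3 = 2.633 m above the base.
FS_sliding = μW / P_a = 0.55×929 / 188.3 = 2.713.

2.71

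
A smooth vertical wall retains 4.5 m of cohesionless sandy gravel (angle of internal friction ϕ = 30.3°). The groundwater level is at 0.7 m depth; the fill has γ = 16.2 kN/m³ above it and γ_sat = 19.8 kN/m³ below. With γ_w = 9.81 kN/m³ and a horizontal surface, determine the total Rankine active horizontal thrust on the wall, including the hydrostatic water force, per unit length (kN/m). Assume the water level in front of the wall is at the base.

110 kN/m

K_a = tan²(45° − φ/2) = 0.3293.
γ' = 19.8 − 9.81 = 9.990 kN/m³. Depth below WT = 3.8 m.
σ'_h at WT = K_a γ d_w = 3.734 kPa; at base = 3.734 + K_a γ' × 3.8 = 16.24 kPa.
P₁ (0–0.7 m) = ½×3.734×0.7 = 1.307. P₂ (0.7–4.5 m) = ½(3.734+16.24)×3.8 = 37.94.
P_w = ½ γ_w h₂² = 0.5×9.81×3.8² = 70.83. Total = 1.307+37.94+70.83 = 110.1 kN/m.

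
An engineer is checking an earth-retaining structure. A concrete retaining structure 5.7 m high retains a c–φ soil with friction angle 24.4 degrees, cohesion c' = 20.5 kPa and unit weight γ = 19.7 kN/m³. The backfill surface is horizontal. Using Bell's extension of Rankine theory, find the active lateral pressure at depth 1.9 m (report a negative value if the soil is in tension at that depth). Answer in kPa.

-10.9 kPa

K_a = (1 − sin φ)/(1 + sin φ) = 0.4153.
σ_a = K_a γ z − 2c√K_a = 0.4153×19.7×1.9 − 2×20.5×0.6445 = -10.88 kPa.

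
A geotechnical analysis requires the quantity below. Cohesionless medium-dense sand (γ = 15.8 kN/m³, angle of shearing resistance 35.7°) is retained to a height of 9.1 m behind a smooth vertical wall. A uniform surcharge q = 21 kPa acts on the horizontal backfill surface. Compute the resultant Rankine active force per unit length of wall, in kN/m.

K_a = tan²(45° − φ/2) = 0.2630.
Soil triangle: ½ K_a γ H² = 0.5×0.2630×15.8×9.1² = 172.0 kN/m.
Surcharge rectangle: K_a q H = 0.2630×21×9.1 = 50.26 kN/m.
Total = 172.0 + 50.26 = 222.3 kN/m.

222 kN/m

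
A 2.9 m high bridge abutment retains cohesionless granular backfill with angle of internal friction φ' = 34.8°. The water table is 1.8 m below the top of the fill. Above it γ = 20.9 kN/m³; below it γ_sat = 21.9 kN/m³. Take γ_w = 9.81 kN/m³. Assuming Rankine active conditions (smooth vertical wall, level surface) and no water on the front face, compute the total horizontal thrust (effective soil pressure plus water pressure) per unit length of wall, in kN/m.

K_a = tan²(45° − φ/2) = 0.2733.
γ' = 21.9 − 9.81 = 12.09 kN/m³. Depth below WT = 1.1 m.
σ'_h at WT = K_a γ d_w = 10.28 kPa; at base = 10.28 + K_a γ' × 1.1 = 13.92 kPa.
P₁ (0–1.8 m) = ½×10.28×1.8 = 9.254. P₂ (1.8–2.9 m) = ½(10.28+13.92)×1.1 = 13.31.
P_w = ½ γ_w h₂² = 0.5×9.81×1.1² = 5.935. Total = 9.254+13.31+5.935 = 28.50 kN/m.

28.5 kN/m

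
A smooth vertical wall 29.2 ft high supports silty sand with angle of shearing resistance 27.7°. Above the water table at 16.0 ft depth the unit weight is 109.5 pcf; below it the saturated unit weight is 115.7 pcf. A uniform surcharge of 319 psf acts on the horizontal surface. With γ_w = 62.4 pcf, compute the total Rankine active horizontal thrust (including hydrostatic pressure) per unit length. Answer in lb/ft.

K_a = tan²(45° − φ/2) = 0.3653.
γ' = 115.7 − 62.4 = 53.30 pcf. h₂ = H − d_w = 13.2 ft.
σ'_h: at surface K_a·q = 116.5; at WT K_a(q+γd_w) = 756.6; at base K_a(q+γd_w+γ'h₂) = 1014 psf.
P₁ = ½(116.5+756.6)×16.0 = 6985; P₂ = ½(756.6+1014)×13.2 = 11680; P_w = ½γ_w h₂² = 5436.
Total = 6985+11680+5436 = 24110 lb/ft.

24100 lb/ft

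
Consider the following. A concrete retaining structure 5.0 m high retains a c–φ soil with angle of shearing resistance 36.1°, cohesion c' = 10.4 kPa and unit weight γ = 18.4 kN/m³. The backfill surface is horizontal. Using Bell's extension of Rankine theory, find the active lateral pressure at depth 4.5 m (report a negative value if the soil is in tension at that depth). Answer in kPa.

K_a = (1 − sin φ)/(1 + sin φ) = 0.2585.
σ_a = K_a γ z − 2c√K_a = 0.2585×18.4×4.5 − 2×10.4×0.5084 = 10.83 kPa.

10.8 kPa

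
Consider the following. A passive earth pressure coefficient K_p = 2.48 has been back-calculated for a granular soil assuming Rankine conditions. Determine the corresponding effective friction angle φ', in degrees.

K_p = (1+sin φ)/(1−sin φ) ⇒ sin φ = (K_p − 1)/(K_p + 1) = 0.4253.
φ = arcsin(0.4253) = 25.17°.

25.2°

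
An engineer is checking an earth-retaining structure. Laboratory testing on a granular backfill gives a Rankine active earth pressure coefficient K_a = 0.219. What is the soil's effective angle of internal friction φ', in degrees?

K_a = tan²(45° − φ/2) ⇒ 45° − φ/2 = arctan(√0.219) = 25.08°.
φ = 2(45° − 25.08°) = 39.84°.

39.8°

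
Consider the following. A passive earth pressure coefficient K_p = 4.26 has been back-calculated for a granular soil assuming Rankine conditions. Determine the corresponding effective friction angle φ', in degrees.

38.3°

K_p = (1+sin φ)/(1−sin φ) ⇒ sin φ = (K_p − 1)/(K_p + 1) = 0.6198.
φ = arcsin(0.6198) = 38.30°.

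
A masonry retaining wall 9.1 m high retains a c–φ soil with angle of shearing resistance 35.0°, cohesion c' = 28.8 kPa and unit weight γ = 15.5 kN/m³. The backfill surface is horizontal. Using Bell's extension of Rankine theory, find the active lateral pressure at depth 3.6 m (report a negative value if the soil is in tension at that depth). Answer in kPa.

K_a = (1 − sin φ)/(1 + sin φ) = 0.2710.
σ_a = K_a γ z − 2c√K_a = 0.2710×15.5×3.6 − 2×28.8×0.5206 = -14.86 kPa.

-14.9 kPa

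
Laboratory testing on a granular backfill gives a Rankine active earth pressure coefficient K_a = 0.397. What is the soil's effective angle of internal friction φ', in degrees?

K_a = tan²(45° − φ/2) ⇒ 45° − φ/2 = arctan(√0.397) = 32.21°.
φ = 2(45° − 32.21°) = 25.57°.

25.6°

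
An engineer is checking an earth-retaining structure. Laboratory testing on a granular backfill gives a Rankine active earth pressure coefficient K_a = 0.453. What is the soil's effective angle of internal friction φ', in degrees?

22.1°

K_a = tan²(45° − φ/2) ⇒ 45° − φ/2 = arctan(√0.453) = 33.94°.
φ = 2(45° − 33.94°) = 22.11°.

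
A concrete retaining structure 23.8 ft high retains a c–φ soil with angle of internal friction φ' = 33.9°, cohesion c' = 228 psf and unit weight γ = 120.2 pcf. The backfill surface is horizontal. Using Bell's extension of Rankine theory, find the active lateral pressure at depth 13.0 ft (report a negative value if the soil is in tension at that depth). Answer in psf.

K_a = (1 − sin φ)/(1 + sin φ) = 0.2839.
σ_a = K_a γ z − 2c√K_a = 0.2839×120.2×13.0 − 2×228×0.5328 = 200.7 psf.

201 psf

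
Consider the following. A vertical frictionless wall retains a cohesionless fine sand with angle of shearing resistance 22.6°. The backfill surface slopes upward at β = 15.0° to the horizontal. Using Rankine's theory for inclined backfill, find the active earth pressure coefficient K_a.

K_a = cos β · (cos β − √(cos²β − cos²φ)) / (cos β + √(cos²β − cos²φ)).
cos β = 0.9659, cos φ = 0.9232, √(cos²β − cos²φ) = 0.2841.
K_a = 0.9659 × (0.9659 − 0.2841)/(0.9659 + 0.2841) = 0.5269.

0.527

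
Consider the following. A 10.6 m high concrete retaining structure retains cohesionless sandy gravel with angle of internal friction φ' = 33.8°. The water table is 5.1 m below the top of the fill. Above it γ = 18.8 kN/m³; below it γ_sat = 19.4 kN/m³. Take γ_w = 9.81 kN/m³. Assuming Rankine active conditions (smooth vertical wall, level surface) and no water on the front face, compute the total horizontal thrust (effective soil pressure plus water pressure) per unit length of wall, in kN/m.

K_a = tan²(45° − φ/2) = 0.2851.
γ' = 19.4 − 9.81 = 9.590 kN/m³. Depth below WT = 5.5 m.
σ'_h at WT = K_a γ d_w = 27.34 kPa; at base = 27.34 + K_a γ' × 5.5 = 42.37 kPa.
P₁ (0–5.1 m) = ½×27.34×5.1 = 69.71. P₂ (5.1–10.6 m) = ½(27.34+42.37)×5.5 = 191.7.
P_w = ½ γ_w h₂² = 0.5×9.81×5.5² = 148.4. Total = 69.71+191.7+148.4 = 409.8 kN/m.

410 kN/m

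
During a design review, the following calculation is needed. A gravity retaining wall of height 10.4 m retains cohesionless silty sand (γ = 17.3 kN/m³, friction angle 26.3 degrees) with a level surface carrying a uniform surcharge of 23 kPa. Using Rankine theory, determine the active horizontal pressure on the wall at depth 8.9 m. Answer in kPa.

K_a = (1 − sin φ)/(1 + sin φ) = 0.3859.
σ_v = γz + q = 17.3 × 8.9 + 23 = 177.0 kPa.
σ_h = K_a σ_v = 0.3859 × 177.0 = 68.30 kPa.

68.3 kPa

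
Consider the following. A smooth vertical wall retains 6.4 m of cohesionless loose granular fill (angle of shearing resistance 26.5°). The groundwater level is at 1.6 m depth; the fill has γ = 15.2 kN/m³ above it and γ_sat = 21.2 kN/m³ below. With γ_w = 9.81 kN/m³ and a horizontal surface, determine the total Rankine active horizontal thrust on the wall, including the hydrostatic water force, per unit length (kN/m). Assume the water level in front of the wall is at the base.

215 kN/m

K_a = tan²(45° − φ/2) = 0.3829.
γ' = 21.2 − 9.81 = 11.39 kN/m³. Depth below WT = 4.8 m.
σ'_h at WT = K_a γ d_w = 9.313 kPa; at base = 9.313 + K_a γ' × 4.8 = 30.25 kPa.
P₁ (0–1.6 m) = ½×9.313×1.6 = 7.450. P₂ (1.6–6.4 m) = ½(9.313+30.25)×4.8 = 94.95.
P_w = ½ γ_w h₂² = 0.5×9.81×4.8² = 113.0. Total = 7.450+94.95+113.0 = 215.4 kN/m.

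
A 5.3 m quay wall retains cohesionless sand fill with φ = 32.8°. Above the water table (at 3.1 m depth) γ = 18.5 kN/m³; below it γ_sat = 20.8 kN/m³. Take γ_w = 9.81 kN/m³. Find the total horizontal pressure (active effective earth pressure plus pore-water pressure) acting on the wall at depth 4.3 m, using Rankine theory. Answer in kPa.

32.7 kPa

K_a = (1 − sin φ)/(1 + sin φ) = 0.2973.
γ' = 20.8 − 9.81 = 10.99 kN/m³.
Effective vertical stress at 4.3 m: σ'_v = 18.5×3.1 + 10.99×1.20 = 70.54 kPa.
σ'_h = K_a σ'_v = 0.2973 × 70.54 = 20.97 kPa; u = γ_w × 1.20 = 11.77 kPa.
Total σ_h = 20.97 + 11.77 = 32.74 kPa.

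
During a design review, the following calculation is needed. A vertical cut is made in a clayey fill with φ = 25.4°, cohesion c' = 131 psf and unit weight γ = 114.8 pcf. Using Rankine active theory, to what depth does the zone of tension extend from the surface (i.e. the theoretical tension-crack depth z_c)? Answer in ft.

3.61 ft

K_a = tan²(45° − 25.4°/2) = 0.3996; √K_a = 0.6322.
The active pressure is zero where K_a γ z = 2c√K_a, so z_c = 2c/(γ√K_a) = 2×131/(114.8×0.6322) = 3.610 ft.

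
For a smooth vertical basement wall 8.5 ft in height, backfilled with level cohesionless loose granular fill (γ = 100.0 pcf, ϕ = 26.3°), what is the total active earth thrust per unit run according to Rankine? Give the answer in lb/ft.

1390 lb/ft

K_a = tan²(45° − φ/2) = 0.3859.
P_a = ½ K_a γ H² = 0.5 × 0.3859 × 100.0 × 8.5² = 1394 lb/ft.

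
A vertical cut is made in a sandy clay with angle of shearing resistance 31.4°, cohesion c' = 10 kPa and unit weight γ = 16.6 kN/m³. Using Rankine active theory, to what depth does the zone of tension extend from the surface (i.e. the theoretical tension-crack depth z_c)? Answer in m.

K_a = tan²(45° − 31.4°/2) = 0.3149; √K_a = 0.5612.
The active pressure is zero where K_a γ z = 2c√K_a, so z_c = 2c/(γ√K_a) = 2×10/(16.6×0.5612) = 2.147 m.

2.15 m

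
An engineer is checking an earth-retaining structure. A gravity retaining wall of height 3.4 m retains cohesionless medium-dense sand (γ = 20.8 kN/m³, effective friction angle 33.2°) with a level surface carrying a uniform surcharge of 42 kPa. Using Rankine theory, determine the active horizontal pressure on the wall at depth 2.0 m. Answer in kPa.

K_a = (1 − sin φ)/(1 + sin φ) = 0.2924.
σ_v = γz + q = 20.8 × 2.0 + 42 = 83.60 kPa.
σ_h = K_a σ_v = 0.2924 × 83.60 = 24.44 kPa.

24.4 kPa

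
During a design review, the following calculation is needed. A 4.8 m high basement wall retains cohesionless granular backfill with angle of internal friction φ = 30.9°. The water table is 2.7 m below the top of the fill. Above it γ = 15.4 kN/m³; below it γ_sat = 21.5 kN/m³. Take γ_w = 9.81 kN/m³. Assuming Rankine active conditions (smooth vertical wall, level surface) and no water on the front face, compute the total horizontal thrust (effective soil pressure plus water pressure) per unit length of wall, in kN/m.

K_a = tan²(45° − φ/2) = 0.3214.
γ' = 21.5 − 9.81 = 11.69 kN/m³. Depth below WT = 2.1 m.
σ'_h at WT = K_a γ d_w = 13.36 kPa; at base = 13.36 + K_a γ' × 2.1 = 21.25 kPa.
P₁ (0–2.7 m) = ½×13.36×2.7 = 18.04. P₂ (2.7–4.8 m) = ½(13.36+21.25)×2.1 = 36.35.
P_w = ½ γ_w h₂² = 0.5×9.81×2.1² = 21.63. Total = 18.04+36.35+21.63 = 76.02 kN/m.

76.0 kN/m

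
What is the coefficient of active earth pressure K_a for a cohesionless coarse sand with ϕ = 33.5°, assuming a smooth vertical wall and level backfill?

K_a = (1 − sin φ)/(1 + sin φ) = (1 − sin 33.5°)/(1 + sin 33.5°) = 0.2887.

0.289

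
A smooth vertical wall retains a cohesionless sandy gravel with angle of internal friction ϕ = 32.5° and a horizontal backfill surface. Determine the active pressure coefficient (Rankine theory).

0.301

K_a = (1 − sin φ)/(1 + sin φ) = (1 − sin 32.5°)/(1 + sin 32.5°) = 0.3010.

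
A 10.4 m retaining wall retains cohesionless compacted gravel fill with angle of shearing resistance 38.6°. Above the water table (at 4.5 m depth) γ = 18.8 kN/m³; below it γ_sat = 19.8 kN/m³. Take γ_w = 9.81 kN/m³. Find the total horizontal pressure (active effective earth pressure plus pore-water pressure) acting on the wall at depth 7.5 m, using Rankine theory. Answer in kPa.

56.0 kPa

K_a = (1 − sin φ)/(1 + sin φ) = 0.2316.
γ' = 19.8 − 9.81 = 9.990 kN/m³.
Effective vertical stress at 7.5 m: σ'_v = 18.8×4.5 + 9.990×3.00 = 114.6 kPa.
σ'_h = K_a σ'_v = 0.2316 × 114.6 = 26.54 kPa; u = γ_w × 3.00 = 29.43 kPa.
Total σ_h = 26.54 + 29.43 = 55.97 kPa.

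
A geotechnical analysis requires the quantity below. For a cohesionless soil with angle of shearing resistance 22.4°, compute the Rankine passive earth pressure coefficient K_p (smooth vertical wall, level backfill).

K_p = (1 + sin φ)/(1 − sin φ) = tan²(45° + 22.4°/2) = 2.231.

2.23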